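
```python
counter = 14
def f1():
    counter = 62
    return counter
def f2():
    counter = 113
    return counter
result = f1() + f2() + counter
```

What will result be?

Step 1: Each function shadows global counter with its own local.
Step 2: f1() returns 62, f2() returns 113.
Step 3: Global counter = 14 is unchanged. result = 62 + 113 + 14 = 189

The answer is 189.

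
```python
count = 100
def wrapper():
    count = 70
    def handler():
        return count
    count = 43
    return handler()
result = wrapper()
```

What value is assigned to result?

Step 1: wrapper() sets count = 70, then later count = 43.
Step 2: handler() is called after count is reassigned to 43. Closures capture variables by reference, not by value.
Step 3: result = 43

The answer is 43.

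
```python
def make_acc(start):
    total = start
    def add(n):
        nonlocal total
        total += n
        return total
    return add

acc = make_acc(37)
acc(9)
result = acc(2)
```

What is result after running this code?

Step 1: make_acc(37) creates closure with total = 37.
Step 2: First acc(9): total = 37 + 9 = 46.
Step 3: Second acc(2): total = 46 + 2 = 48. result = 48

The answer is 48.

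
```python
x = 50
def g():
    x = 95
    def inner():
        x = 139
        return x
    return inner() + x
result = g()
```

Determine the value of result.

Step 1: g() has local x = 95. inner() has local x = 139.
Step 2: inner() returns its local x = 139.
Step 3: g() returns 139 + its own x (95) = 234

The answer is 234.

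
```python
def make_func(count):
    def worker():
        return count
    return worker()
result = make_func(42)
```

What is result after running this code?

Step 1: make_func(42) binds parameter count = 42.
Step 2: worker() looks up count in enclosing scope and finds the parameter count = 42.
Step 3: result = 42

The answer is 42.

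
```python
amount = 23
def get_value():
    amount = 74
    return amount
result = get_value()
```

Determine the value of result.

Step 1: Global amount = 23.
Step 2: get_value() creates local amount = 74, shadowing the global.
Step 3: Returns local amount = 74. result = 74

The answer is 74.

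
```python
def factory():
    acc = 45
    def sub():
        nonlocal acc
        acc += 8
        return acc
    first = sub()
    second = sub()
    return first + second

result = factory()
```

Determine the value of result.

Step 1: acc starts at 45.
Step 2: First call: acc = 45 + 8 = 53, returns 53.
Step 3: Second call: acc = 53 + 8 = 61, returns 61.
Step 4: result = 53 + 61 = 114

The answer is 114.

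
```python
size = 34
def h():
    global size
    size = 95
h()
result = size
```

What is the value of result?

Step 1: size = 34 globally.
Step 2: h() declares global size and sets it to 95.
Step 3: After h(), global size = 95. result = 95

The answer is 95.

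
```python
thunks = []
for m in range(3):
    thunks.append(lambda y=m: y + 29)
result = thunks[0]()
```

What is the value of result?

Step 1: Default argument y=m captures m's value at definition time.
Step 2: thunks[0] was defined when m = 0, so y defaults to 0.
Step 3: result = 0 + 29 = 29 (default arg fixes the late binding issue)

The answer is 29.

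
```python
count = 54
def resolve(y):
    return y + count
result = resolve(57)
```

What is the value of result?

Step 1: count = 54 is defined globally.
Step 2: resolve(57) uses parameter y = 57 and looks up count from global scope = 54.
Step 3: result = 57 + 54 = 111

The answer is 111.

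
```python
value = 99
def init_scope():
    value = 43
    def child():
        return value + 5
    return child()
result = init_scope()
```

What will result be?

Step 1: init_scope() shadows global value with value = 43.
Step 2: child() finds value = 43 in enclosing scope, computes 43 + 5 = 48.
Step 3: result = 48

The answer is 48.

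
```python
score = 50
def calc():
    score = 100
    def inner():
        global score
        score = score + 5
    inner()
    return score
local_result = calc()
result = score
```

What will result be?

Step 1: Global score = 50. calc() creates local score = 100.
Step 2: inner() declares global score and adds 5: global score = 50 + 5 = 55.
Step 3: calc() returns its local score = 100 (unaffected by inner).
Step 4: result = global score = 55

The answer is 55.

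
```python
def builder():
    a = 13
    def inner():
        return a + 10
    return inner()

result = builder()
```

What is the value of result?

Step 1: builder() defines a = 13.
Step 2: inner() reads a = 13 from enclosing scope, returns 13 + 10 = 23.
Step 3: result = 23

The answer is 23.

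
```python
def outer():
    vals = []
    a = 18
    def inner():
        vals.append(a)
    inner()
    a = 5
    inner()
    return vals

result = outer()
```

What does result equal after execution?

Step 1: a = 18. inner() appends current a to vals.
Step 2: First inner(): appends 18. Then a = 5.
Step 3: Second inner(): appends 5 (closure sees updated a). result = [18, 5]

The answer is [18, 5].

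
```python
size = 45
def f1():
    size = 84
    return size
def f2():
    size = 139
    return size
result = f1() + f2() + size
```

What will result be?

Step 1: Each function shadows global size with its own local.
Step 2: f1() returns 84, f2() returns 139.
Step 3: Global size = 45 is unchanged. result = 84 + 139 + 45 = 268

The answer is 268.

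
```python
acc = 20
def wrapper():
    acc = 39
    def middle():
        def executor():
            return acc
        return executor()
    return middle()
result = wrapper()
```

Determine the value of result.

Step 1: wrapper() defines acc = 39. middle() and executor() have no local acc.
Step 2: executor() checks local (none), enclosing middle() (none), enclosing wrapper() and finds acc = 39.
Step 3: result = 39

The answer is 39.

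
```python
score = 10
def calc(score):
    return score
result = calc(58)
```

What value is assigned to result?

Step 1: Global score = 10.
Step 2: calc(58) takes parameter score = 58, which shadows the global.
Step 3: result = 58

The answer is 58.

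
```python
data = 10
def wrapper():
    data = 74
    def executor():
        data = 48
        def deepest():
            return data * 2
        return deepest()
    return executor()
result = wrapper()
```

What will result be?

Step 1: deepest() looks up data through LEGB: not local, finds data = 48 in enclosing executor().
Step 2: Returns 48 * 2 = 96.
Step 3: result = 96

The answer is 96.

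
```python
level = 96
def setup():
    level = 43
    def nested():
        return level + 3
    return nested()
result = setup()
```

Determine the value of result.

Step 1: setup() shadows global level with level = 43.
Step 2: nested() finds level = 43 in enclosing scope, computes 43 + 3 = 46.
Step 3: result = 46

The answer is 46.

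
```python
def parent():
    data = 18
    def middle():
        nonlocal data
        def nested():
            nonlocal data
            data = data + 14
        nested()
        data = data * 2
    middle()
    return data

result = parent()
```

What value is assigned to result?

Step 1: data = 18.
Step 2: nested() adds 14: data = 18 + 14 = 32.
Step 3: middle() doubles: data = 32 * 2 = 64.
Step 4: result = 64

The answer is 64.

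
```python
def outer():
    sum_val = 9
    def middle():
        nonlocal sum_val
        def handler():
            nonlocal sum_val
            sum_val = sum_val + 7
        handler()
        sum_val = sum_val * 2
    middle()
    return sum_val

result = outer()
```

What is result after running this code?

Step 1: sum_val = 9.
Step 2: handler() adds 7: sum_val = 9 + 7 = 16.
Step 3: middle() doubles: sum_val = 16 * 2 = 32.
Step 4: result = 32

The answer is 32.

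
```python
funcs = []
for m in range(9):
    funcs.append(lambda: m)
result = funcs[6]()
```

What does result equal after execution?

Step 1: The loop creates 9 lambdas, all referencing the same variable m.
Step 2: After the loop, m = 8 (final value).
Step 3: funcs[6]() looks up m at call time and finds 8. This is the late binding gotcha. result = 8

The answer is 8.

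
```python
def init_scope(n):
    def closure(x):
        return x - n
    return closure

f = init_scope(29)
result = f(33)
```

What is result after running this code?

Step 1: init_scope(29) creates a closure capturing n = 29.
Step 2: f(33) computes 33 - 29 = 4.
Step 3: result = 4

The answer is 4.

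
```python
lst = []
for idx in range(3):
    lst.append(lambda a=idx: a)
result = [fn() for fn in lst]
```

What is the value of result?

Step 1: Default arg a=idx captures idx at each iteration.
Step 2: Each lambda has its own default: 0, 1, ..., 2.
Step 3: result = [0, 1, 2]

The answer is [0, 1, 2].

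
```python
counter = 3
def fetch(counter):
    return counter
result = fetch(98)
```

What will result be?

Step 1: Global counter = 3.
Step 2: fetch(98) takes parameter counter = 98, which shadows the global.
Step 3: result = 98

The answer is 98.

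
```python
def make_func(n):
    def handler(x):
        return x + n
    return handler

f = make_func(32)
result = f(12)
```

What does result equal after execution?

Step 1: make_func(32) creates a closure that captures n = 32.
Step 2: f(12) calls the closure with x = 12, returning 12 + 32 = 44.
Step 3: result = 44

The answer is 44.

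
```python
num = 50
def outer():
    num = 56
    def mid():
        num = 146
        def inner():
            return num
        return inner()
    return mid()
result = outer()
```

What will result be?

Step 1: Three levels of shadowing: global 50, outer 56, mid 146.
Step 2: inner() finds num = 146 in enclosing mid() scope.
Step 3: result = 146

The answer is 146.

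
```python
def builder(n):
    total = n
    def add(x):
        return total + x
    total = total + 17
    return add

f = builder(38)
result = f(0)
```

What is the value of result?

Step 1: builder(38) sets total = 38, then total = 38 + 17 = 55.
Step 2: Closures capture by reference, so add sees total = 55.
Step 3: f(0) returns 55 + 0 = 55

The answer is 55.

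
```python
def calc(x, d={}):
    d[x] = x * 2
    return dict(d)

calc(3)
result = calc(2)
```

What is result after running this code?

Step 1: Mutable default dict is shared across calls.
Step 2: First call adds 3: 6. Second call adds 2: 4.
Step 3: result = {3: 6, 2: 4}

The answer is {3: 6, 2: 4}.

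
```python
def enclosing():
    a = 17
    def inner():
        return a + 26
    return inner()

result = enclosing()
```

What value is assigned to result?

Step 1: enclosing() defines a = 17.
Step 2: inner() reads a = 17 from enclosing scope, returns 17 + 26 = 43.
Step 3: result = 43

The answer is 43.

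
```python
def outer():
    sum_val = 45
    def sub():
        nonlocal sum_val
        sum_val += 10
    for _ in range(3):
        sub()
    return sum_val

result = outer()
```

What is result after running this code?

Step 1: sum_val = 45.
Step 2: sub() is called 3 times in a loop, each adding 10 via nonlocal.
Step 3: sum_val = 45 + 10 * 3 = 75

The answer is 75.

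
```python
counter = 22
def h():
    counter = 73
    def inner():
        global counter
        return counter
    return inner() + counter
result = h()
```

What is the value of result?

Step 1: Global counter = 22. h() shadows with local counter = 73.
Step 2: inner() uses global keyword, so inner() returns global counter = 22.
Step 3: h() returns 22 + 73 = 95

The answer is 95.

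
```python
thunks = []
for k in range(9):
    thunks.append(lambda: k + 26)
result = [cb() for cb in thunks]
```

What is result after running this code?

Step 1: All lambdas capture k by reference. After the loop, k = 8.
Step 2: Each call returns 8 + 26 = 34.
Step 3: result = [34, 34, 34, 34, 34, 34, 34, 34, 34]

The answer is [34, 34, 34, 34, 34, 34, 34, 34, 34].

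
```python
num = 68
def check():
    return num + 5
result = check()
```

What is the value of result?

Step 1: num = 68 is defined globally.
Step 2: check() looks up num from global scope = 68, then computes 68 + 5 = 73.
Step 3: result = 73

The answer is 73.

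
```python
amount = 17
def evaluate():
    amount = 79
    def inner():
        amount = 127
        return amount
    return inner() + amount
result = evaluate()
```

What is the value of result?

Step 1: evaluate() has local amount = 79. inner() has local amount = 127.
Step 2: inner() returns its local amount = 127.
Step 3: evaluate() returns 127 + its own amount (79) = 206

The answer is 206.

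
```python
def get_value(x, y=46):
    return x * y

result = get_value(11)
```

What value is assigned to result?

Step 1: get_value(11) uses default y = 46.
Step 2: Returns 11 * 46 = 506.
Step 3: result = 506

The answer is 506.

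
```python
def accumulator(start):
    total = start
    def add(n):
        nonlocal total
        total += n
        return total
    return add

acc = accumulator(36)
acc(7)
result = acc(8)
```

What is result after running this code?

Step 1: accumulator(36) creates closure with total = 36.
Step 2: First acc(7): total = 36 + 7 = 43.
Step 3: Second acc(8): total = 43 + 8 = 51. result = 51

The answer is 51.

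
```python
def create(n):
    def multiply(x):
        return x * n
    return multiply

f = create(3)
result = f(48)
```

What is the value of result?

Step 1: create(3) returns multiply closure with n = 3.
Step 2: f(48) computes 48 * 3 = 144.
Step 3: result = 144

The answer is 144.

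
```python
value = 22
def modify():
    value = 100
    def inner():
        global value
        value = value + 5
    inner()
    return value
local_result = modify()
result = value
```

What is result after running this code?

Step 1: Global value = 22. modify() creates local value = 100.
Step 2: inner() declares global value and adds 5: global value = 22 + 5 = 27.
Step 3: modify() returns its local value = 100 (unaffected by inner).
Step 4: result = global value = 27

The answer is 27.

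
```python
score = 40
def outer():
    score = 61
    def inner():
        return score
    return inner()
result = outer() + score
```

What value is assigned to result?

Step 1: Global score = 40. outer() shadows with score = 61.
Step 2: inner() returns enclosing score = 61. outer() = 61.
Step 3: result = 61 + global score (40) = 101

The answer is 101.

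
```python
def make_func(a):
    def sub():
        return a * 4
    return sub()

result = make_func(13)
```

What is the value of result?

Step 1: make_func(13) binds parameter a = 13.
Step 2: sub() accesses a = 13 from enclosing scope.
Step 3: result = 13 * 4 = 52

The answer is 52.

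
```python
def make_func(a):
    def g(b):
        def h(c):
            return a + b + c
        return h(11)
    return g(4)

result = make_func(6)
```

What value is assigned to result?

Step 1: a = 6, b = 4, c = 11 across three nested scopes.
Step 2: h() accesses all three via LEGB rule.
Step 3: result = 6 + 4 + 11 = 21

The answer is 21.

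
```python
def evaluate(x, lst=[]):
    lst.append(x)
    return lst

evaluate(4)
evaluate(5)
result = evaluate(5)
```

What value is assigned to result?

Step 1: Mutable default argument gotcha! The list [] is created once.
Step 2: Each call appends to the SAME list: [4], [4, 5], [4, 5, 5].
Step 3: result = [4, 5, 5]

The answer is [4, 5, 5].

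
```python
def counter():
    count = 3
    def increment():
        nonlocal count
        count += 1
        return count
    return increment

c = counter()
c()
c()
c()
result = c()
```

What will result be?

Step 1: counter() creates closure with count = 3.
Step 2: Each c() call increments count via nonlocal. After 4 calls: 3 + 4 = 7.
Step 3: result = 7

The answer is 7.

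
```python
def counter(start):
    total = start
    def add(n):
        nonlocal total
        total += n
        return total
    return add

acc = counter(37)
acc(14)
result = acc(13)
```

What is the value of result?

Step 1: counter(37) creates closure with total = 37.
Step 2: First acc(14): total = 37 + 14 = 51.
Step 3: Second acc(13): total = 51 + 13 = 64. result = 64

The answer is 64.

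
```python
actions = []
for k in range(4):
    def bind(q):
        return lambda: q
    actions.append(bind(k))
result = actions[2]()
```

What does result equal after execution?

Step 1: bind(k) creates a new scope capturing q = k at call time.
Step 2: actions[2] = bind(2), so its lambda captures q = 2.
Step 3: result = 2 (closure factory fixes late binding)

The answer is 2.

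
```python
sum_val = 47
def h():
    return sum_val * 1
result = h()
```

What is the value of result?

Step 1: sum_val = 47 is defined globally.
Step 2: h() looks up sum_val from global scope = 47, then computes 47 * 1 = 47.
Step 3: result = 47

The answer is 47.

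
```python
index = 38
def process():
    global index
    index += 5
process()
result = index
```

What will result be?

Step 1: index = 38 globally.
Step 2: process() modifies global index: index += 5 = 43.
Step 3: result = 43

The answer is 43.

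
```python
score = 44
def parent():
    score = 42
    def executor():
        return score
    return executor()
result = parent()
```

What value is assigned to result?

Step 1: score = 44 globally, but parent() defines score = 42 locally.
Step 2: executor() looks up score. Not in local scope, so checks enclosing scope (parent) and finds score = 42.
Step 3: result = 42

The answer is 42.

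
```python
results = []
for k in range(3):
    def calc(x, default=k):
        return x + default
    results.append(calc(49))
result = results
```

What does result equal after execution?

Step 1: Default argument default=k is evaluated at function definition time.
Step 2: Each iteration creates calc with default = current k value.
Step 3: calc(49) returns 49 + default. results = [49, 50, 51]

The answer is [49, 50, 51].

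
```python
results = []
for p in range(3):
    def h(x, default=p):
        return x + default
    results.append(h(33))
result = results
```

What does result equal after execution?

Step 1: Default argument default=p is evaluated at function definition time.
Step 2: Each iteration creates h with default = current p value.
Step 3: h(33) returns 33 + default. results = [33, 34, 35]

The answer is [33, 34, 35].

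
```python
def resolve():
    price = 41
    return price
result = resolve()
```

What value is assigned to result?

Step 1: resolve() defines price = 41 in its local scope.
Step 2: return price finds the local variable price = 41.
Step 3: result = 41

The answer is 41.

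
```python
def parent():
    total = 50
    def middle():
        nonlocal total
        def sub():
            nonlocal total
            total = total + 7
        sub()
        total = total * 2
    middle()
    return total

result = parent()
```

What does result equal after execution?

Step 1: total = 50.
Step 2: sub() adds 7: total = 50 + 7 = 57.
Step 3: middle() doubles: total = 57 * 2 = 114.
Step 4: result = 114

The answer is 114.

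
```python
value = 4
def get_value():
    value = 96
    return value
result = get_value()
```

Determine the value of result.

Step 1: Global value = 4.
Step 2: get_value() creates local value = 96, shadowing the global.
Step 3: Returns local value = 96. result = 96

The answer is 96.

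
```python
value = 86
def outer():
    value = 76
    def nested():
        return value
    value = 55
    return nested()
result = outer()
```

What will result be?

Step 1: outer() sets value = 76, then later value = 55.
Step 2: nested() is called after value is reassigned to 55. Closures capture variables by reference, not by value.
Step 3: result = 55

The answer is 55.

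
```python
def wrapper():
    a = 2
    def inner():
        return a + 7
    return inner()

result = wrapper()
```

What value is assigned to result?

Step 1: wrapper() defines a = 2.
Step 2: inner() reads a = 2 from enclosing scope, returns 2 + 7 = 9.
Step 3: result = 9

The answer is 9.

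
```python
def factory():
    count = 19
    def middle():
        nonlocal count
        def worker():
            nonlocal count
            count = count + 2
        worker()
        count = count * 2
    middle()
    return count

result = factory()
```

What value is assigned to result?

Step 1: count = 19.
Step 2: worker() adds 2: count = 19 + 2 = 21.
Step 3: middle() doubles: count = 21 * 2 = 42.
Step 4: result = 42

The answer is 42.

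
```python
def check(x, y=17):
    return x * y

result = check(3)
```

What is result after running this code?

Step 1: check(3) uses default y = 17.
Step 2: Returns 3 * 17 = 51.
Step 3: result = 51

The answer is 51.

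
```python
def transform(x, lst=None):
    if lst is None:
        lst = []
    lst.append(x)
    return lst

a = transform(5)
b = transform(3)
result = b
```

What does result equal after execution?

Step 1: None default with guard creates a NEW list each call.
Step 2: a = [5] (fresh list). b = [3] (another fresh list).
Step 3: result = [3] (this is the fix for mutable default)

The answer is [3].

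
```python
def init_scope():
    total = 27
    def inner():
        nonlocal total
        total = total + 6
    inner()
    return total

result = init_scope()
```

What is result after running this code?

Step 1: init_scope() sets total = 27.
Step 2: inner() uses nonlocal to modify total in init_scope's scope: total = 27 + 6 = 33.
Step 3: init_scope() returns the modified total = 33

The answer is 33.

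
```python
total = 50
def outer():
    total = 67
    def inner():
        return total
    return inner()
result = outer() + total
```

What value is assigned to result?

Step 1: Global total = 50. outer() shadows with total = 67.
Step 2: inner() returns enclosing total = 67. outer() = 67.
Step 3: result = 67 + global total (50) = 117

The answer is 117.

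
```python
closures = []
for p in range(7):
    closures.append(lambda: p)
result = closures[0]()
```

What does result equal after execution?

Step 1: The loop creates 7 lambdas, all referencing the same variable p.
Step 2: After the loop, p = 6 (final value).
Step 3: closures[0]() looks up p at call time and finds 6. This is the late binding gotcha. result = 6

The answer is 6.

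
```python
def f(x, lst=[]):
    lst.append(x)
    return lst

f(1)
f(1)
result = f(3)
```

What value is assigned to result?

Step 1: Mutable default argument gotcha! The list [] is created once.
Step 2: Each call appends to the SAME list: [1], [1, 1], [1, 1, 3].
Step 3: result = [1, 1, 3]

The answer is [1, 1, 3].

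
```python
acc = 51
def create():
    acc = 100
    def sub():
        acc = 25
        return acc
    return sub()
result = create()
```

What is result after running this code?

Step 1: Three scopes define acc: global (51), create (100), sub (25).
Step 2: sub() has its own local acc = 25, which shadows both enclosing and global.
Step 3: result = 25 (local wins in LEGB)

The answer is 25.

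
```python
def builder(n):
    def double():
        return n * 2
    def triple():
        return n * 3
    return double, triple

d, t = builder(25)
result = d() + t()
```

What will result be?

Step 1: Both closures capture the same n = 25.
Step 2: d() = 25 * 2 = 50, t() = 25 * 3 = 75.
Step 3: result = 50 + 75 = 125

The answer is 125.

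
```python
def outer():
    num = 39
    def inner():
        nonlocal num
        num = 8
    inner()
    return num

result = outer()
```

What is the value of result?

Step 1: outer() sets num = 39.
Step 2: inner() uses nonlocal to reassign num = 8.
Step 3: result = 8

The answer is 8.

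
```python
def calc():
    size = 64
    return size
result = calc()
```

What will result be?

Step 1: calc() defines size = 64 in its local scope.
Step 2: return size finds the local variable size = 64.
Step 3: result = 64

The answer is 64.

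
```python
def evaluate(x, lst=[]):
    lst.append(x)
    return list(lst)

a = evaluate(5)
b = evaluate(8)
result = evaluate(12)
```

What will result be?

Step 1: Default list is shared. list() creates copies for return values.
Step 2: Internal list grows: [5] -> [5, 8] -> [5, 8, 12].
Step 3: result = [5, 8, 12]

The answer is [5, 8, 12].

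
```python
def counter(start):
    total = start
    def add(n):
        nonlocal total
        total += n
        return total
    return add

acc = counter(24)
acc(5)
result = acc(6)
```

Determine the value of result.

Step 1: counter(24) creates closure with total = 24.
Step 2: First acc(5): total = 24 + 5 = 29.
Step 3: Second acc(6): total = 29 + 6 = 35. result = 35

The answer is 35.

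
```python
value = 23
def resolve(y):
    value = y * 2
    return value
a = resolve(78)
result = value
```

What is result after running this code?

Step 1: Global value = 23.
Step 2: resolve(78) creates local value = 78 * 2 = 156.
Step 3: Global value unchanged because no global keyword. result = 23

The answer is 23.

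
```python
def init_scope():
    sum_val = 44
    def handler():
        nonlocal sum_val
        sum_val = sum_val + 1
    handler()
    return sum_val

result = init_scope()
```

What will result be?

Step 1: init_scope() sets sum_val = 44.
Step 2: handler() uses nonlocal to modify sum_val in init_scope's scope: sum_val = 44 + 1 = 45.
Step 3: init_scope() returns the modified sum_val = 45

The answer is 45.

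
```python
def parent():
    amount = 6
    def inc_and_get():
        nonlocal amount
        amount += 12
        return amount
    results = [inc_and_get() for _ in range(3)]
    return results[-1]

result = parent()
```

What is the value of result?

Step 1: amount = 6.
Step 2: Three calls to inc_and_get(), each adding 12.
Step 3: Last value = 6 + 12 * 3 = 42

The answer is 42.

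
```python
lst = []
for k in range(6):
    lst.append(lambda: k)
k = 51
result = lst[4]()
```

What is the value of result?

Step 1: Lambdas capture the variable k by reference, not by value.
Step 2: After the loop, k is reassigned to 51.
Step 3: lst[4]() looks up the current k = 51. result = 51

The answer is 51.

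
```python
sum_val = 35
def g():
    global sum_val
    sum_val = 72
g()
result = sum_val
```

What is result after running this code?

Step 1: sum_val = 35 globally.
Step 2: g() declares global sum_val and sets it to 72.
Step 3: After g(), global sum_val = 72. result = 72

The answer is 72.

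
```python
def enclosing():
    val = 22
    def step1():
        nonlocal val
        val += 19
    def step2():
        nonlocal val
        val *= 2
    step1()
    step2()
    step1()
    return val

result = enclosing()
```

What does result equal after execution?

Step 1: val = 22.
Step 2: step1(): val = 22 + 19 = 41.
Step 3: step2(): val = 41 * 2 = 82.
Step 4: step1(): val = 82 + 19 = 101. result = 101

The answer is 101.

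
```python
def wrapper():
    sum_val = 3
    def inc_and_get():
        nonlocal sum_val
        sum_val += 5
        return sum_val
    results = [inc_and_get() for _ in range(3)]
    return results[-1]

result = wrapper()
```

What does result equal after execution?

Step 1: sum_val = 3.
Step 2: Three calls to inc_and_get(), each adding 5.
Step 3: Last value = 3 + 5 * 3 = 18

The answer is 18.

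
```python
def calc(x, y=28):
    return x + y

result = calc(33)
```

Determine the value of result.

Step 1: calc(33) uses default y = 28.
Step 2: Returns 33 + 28 = 61.
Step 3: result = 61

The answer is 61.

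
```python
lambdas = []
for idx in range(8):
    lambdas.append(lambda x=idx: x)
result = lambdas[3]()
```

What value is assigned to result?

Step 1: Default argument x=idx captures idx's value at each iteration.
Step 2: lambdas[3] captured x = 3 when idx was 3.
Step 3: result = 3

The answer is 3.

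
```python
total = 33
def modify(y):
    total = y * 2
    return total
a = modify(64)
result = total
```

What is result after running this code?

Step 1: Global total = 33.
Step 2: modify(64) creates local total = 64 * 2 = 128.
Step 3: Global total unchanged because no global keyword. result = 33

The answer is 33.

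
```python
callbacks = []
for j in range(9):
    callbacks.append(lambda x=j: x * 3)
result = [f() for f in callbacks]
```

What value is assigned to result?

Step 1: Default arg x=j captures j at each iteration.
Step 2: callbacks[k] has x defaulting to k, returns k * 3.
Step 3: result = [0, 3, 6, 9, 12, 15, 18, 21, 24]

The answer is [0, 3, 6, 9, 12, 15, 18, 21, 24].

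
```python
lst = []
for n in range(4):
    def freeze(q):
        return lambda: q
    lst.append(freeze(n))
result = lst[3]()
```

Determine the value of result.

Step 1: freeze(n) creates a new scope capturing q = n at call time.
Step 2: lst[3] = freeze(3), so its lambda captures q = 3.
Step 3: result = 3 (closure factory fixes late binding)

The answer is 3.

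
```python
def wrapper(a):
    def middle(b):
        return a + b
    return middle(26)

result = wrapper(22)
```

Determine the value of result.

Step 1: wrapper(22) passes a = 22.
Step 2: middle(26) has b = 26, reads a = 22 from enclosing.
Step 3: result = 22 + 26 = 48

The answer is 48.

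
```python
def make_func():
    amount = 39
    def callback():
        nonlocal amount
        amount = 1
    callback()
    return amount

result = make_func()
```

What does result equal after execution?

Step 1: make_func() sets amount = 39.
Step 2: callback() uses nonlocal to reassign amount = 1.
Step 3: result = 1

The answer is 1.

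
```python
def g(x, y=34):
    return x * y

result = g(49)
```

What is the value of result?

Step 1: g(49) uses default y = 34.
Step 2: Returns 49 * 34 = 1666.
Step 3: result = 1666

The answer is 1666.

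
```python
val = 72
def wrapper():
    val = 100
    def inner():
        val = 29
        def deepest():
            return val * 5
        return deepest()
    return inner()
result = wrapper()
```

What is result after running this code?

Step 1: deepest() looks up val through LEGB: not local, finds val = 29 in enclosing inner().
Step 2: Returns 29 * 5 = 145.
Step 3: result = 145

The answer is 145.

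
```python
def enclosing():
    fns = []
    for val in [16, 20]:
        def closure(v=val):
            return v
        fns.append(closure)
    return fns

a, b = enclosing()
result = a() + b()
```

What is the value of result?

Step 1: Default argument v=val captures val at each iteration.
Step 2: a() returns 16 (captured at first iteration), b() returns 20 (captured at second).
Step 3: result = 16 + 20 = 36

The answer is 36.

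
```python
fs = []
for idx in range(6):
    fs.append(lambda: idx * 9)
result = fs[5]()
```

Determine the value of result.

Step 1: All lambdas reference the same variable idx (late binding).
Step 2: After the loop, idx = 5. Every lambda returns idx * 9.
Step 3: fs[5]() = 5 * 9 = 45

The answer is 45.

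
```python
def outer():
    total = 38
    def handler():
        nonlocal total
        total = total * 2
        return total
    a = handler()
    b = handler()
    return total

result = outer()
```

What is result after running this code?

Step 1: total starts at 38.
Step 2: First handler(): total = 38 * 2 = 76.
Step 3: Second handler(): total = 76 * 2 = 152.
Step 4: result = 152

The answer is 152.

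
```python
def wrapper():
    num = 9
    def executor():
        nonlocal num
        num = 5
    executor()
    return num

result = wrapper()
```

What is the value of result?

Step 1: wrapper() sets num = 9.
Step 2: executor() uses nonlocal to reassign num = 5.
Step 3: result = 5

The answer is 5.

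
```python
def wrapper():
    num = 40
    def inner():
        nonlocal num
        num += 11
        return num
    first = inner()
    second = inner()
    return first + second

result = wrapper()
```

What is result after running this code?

Step 1: num starts at 40.
Step 2: First call: num = 40 + 11 = 51, returns 51.
Step 3: Second call: num = 51 + 11 = 62, returns 62.
Step 4: result = 51 + 62 = 113

The answer is 113.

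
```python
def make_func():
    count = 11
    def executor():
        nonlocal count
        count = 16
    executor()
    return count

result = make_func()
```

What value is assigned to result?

Step 1: make_func() sets count = 11.
Step 2: executor() uses nonlocal to reassign count = 16.
Step 3: result = 16

The answer is 16.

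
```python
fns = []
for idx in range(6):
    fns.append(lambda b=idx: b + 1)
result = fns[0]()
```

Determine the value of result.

Step 1: Default argument b=idx captures idx's value at definition time.
Step 2: fns[0] was defined when idx = 0, so b defaults to 0.
Step 3: result = 0 + 1 = 1 (default arg fixes the late binding issue)

The answer is 1.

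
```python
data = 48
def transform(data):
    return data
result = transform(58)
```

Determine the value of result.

Step 1: Global data = 48.
Step 2: transform(58) takes parameter data = 58, which shadows the global.
Step 3: result = 58

The answer is 58.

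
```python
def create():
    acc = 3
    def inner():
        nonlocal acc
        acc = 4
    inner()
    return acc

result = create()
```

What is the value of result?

Step 1: create() sets acc = 3.
Step 2: inner() uses nonlocal to reassign acc = 4.
Step 3: result = 4

The answer is 4.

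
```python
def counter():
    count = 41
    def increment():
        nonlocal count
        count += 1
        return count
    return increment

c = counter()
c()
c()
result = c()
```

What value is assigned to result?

Step 1: counter() creates closure with count = 41.
Step 2: Each c() call increments count via nonlocal. After 3 calls: 41 + 3 = 44.
Step 3: result = 44

The answer is 44.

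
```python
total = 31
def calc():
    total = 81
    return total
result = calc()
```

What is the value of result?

Step 1: Global total = 31.
Step 2: calc() creates local total = 81, shadowing the global.
Step 3: Returns local total = 81. result = 81

The answer is 81.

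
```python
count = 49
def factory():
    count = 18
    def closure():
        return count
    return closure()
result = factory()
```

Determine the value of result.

Step 1: count = 49 globally, but factory() defines count = 18 locally.
Step 2: closure() looks up count. Not in local scope, so checks enclosing scope (factory) and finds count = 18.
Step 3: result = 18

The answer is 18.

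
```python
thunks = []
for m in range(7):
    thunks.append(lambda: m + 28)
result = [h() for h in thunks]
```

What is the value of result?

Step 1: All lambdas capture m by reference. After the loop, m = 6.
Step 2: Each call returns 6 + 28 = 34.
Step 3: result = [34, 34, 34, 34, 34, 34, 34]

The answer is [34, 34, 34, 34, 34, 34, 34].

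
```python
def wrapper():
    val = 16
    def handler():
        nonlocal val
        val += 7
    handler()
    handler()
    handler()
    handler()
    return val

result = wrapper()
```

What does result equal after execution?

Step 1: val starts at 16.
Step 2: handler() is called 4 times, each adding 7.
Step 3: val = 16 + 7 * 4 = 44

The answer is 44.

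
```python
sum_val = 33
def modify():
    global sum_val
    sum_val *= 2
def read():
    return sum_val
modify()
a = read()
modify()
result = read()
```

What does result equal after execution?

Step 1: sum_val = 33.
Step 2: First modify(): sum_val = 33 * 2 = 66.
Step 3: Second modify(): sum_val = 66 * 2 = 132.
Step 4: read() returns 132

The answer is 132.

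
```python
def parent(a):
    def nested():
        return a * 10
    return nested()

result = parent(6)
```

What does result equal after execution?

Step 1: parent(6) binds parameter a = 6.
Step 2: nested() accesses a = 6 from enclosing scope.
Step 3: result = 6 * 10 = 60

The answer is 60.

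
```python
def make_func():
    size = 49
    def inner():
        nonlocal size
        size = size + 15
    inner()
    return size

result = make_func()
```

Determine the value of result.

Step 1: make_func() sets size = 49.
Step 2: inner() uses nonlocal to modify size in make_func's scope: size = 49 + 15 = 64.
Step 3: make_func() returns the modified size = 64

The answer is 64.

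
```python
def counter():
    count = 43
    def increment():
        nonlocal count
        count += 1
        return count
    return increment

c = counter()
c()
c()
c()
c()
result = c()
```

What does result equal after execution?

Step 1: counter() creates closure with count = 43.
Step 2: Each c() call increments count via nonlocal. After 5 calls: 43 + 5 = 48.
Step 3: result = 48

The answer is 48.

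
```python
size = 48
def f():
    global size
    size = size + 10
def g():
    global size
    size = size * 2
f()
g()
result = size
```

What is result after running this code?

Step 1: size = 48.
Step 2: f() adds 10: size = 48 + 10 = 58.
Step 3: g() doubles: size = 58 * 2 = 116.
Step 4: result = 116

The answer is 116.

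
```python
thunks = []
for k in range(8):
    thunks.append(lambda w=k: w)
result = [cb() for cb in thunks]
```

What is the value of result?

Step 1: Default arg w=k captures k at each iteration.
Step 2: Each lambda has its own default: 0, 1, ..., 7.
Step 3: result = [0, 1, 2, 3, 4, 5, 6, 7]

The answer is [0, 1, 2, 3, 4, 5, 6, 7].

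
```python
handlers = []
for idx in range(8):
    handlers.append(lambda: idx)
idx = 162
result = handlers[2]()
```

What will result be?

Step 1: Lambdas capture the variable idx by reference, not by value.
Step 2: After the loop, idx is reassigned to 162.
Step 3: handlers[2]() looks up the current idx = 162. result = 162

The answer is 162.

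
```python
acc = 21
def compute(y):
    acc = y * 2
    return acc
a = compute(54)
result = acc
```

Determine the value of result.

Step 1: Global acc = 21.
Step 2: compute(54) creates local acc = 54 * 2 = 108.
Step 3: Global acc unchanged because no global keyword. result = 21

The answer is 21.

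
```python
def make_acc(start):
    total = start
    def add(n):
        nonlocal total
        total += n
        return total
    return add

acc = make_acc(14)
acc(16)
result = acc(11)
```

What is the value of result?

Step 1: make_acc(14) creates closure with total = 14.
Step 2: First acc(16): total = 14 + 16 = 30.
Step 3: Second acc(11): total = 30 + 11 = 41. result = 41

The answer is 41.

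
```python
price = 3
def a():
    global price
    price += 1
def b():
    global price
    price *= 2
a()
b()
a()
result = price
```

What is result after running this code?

Step 1: price = 3.
Step 2: a(): price = 3 + 1 = 4.
Step 3: b(): price = 4 * 2 = 8.
Step 4: a(): price = 8 + 1 = 9

The answer is 9.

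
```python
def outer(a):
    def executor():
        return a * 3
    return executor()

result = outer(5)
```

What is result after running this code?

Step 1: outer(5) binds parameter a = 5.
Step 2: executor() accesses a = 5 from enclosing scope.
Step 3: result = 5 * 3 = 15

The answer is 15.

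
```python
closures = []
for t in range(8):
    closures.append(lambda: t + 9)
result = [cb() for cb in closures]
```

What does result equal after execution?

Step 1: All lambdas capture t by reference. After the loop, t = 7.
Step 2: Each call returns 7 + 9 = 16.
Step 3: result = [16, 16, 16, 16, 16, 16, 16, 16]

The answer is [16, 16, 16, 16, 16, 16, 16, 16].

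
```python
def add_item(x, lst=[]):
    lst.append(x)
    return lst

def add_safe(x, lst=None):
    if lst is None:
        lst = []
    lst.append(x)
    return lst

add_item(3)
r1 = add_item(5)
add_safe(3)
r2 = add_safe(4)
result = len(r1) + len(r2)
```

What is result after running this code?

Step 1: add_item shares mutable default: after 2 calls, lst = [3, 5], len = 2.
Step 2: add_safe creates fresh list each time: r2 = [4], len = 1.
Step 3: result = 2 + 1 = 3

The answer is 3.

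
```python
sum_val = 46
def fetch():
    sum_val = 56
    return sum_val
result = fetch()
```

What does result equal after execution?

Step 1: Global sum_val = 46.
Step 2: fetch() creates local sum_val = 56, shadowing the global.
Step 3: Returns local sum_val = 56. result = 56

The answer is 56.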